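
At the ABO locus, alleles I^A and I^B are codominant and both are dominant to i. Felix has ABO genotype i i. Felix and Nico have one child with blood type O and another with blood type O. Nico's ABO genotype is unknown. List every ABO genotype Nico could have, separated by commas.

For each candidate genotype of Nico, check whether crossing it with i i can produce every observed child phenotype.
  I^A I^A → possible child types {A} ✗
  I^A I^B → possible child types {A, B} ✗
  I^A i → possible child types {O, A} ✓
  I^B I^B → possible child types {B} ✗
  I^B i → possible child types {O, B} ✓
  i i → possible child types {O} ✓

I^A i, I^B i, i i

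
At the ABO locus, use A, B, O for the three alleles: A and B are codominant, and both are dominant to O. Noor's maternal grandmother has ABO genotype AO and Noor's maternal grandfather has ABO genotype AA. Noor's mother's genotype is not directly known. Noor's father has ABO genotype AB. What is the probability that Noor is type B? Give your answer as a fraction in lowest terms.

1/8

Noor's mother's ABO genotype from AO × AA: 1/2 AA, 1/2 AO.
Crossing each possibility with the father AB and summing P(type B): 1/2·0 + 1/2·1/4 = 1/8.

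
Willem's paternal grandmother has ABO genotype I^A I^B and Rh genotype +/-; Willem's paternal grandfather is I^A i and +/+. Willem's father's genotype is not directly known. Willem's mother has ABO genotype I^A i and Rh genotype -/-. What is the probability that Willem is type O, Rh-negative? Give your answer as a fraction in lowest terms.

Willem's father's ABO genotype from I^A I^B × I^A i: 1/4 I^A I^A, 1/4 I^A I^B, 1/4 I^A i, 1/4 I^B i.
Crossing each possibility with the mother I^A i and summing P(type O): 1/4·0 + 1/4·0 + 1/4·1/4 + 1/4·1/4 = 1/8.
Similarly for Rh via the father's Rh distribution: P(Rh-) = 1/4.
Independent loci: 1/8 × 1/4 = 1/32.

1/32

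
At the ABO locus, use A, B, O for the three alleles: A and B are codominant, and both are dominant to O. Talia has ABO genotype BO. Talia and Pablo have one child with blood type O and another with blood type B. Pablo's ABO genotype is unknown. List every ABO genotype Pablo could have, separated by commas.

For each candidate genotype of Pablo, check whether crossing it with BO can produce every observed child phenotype.
  AA → possible child types {A, AB} ✗
  AB → possible child types {A, B, AB} ✗
  AO → possible child types {O, A, B, AB} ✓
  BB → possible child types {B} ✗
  BO → possible child types {O, B} ✓
  OO → possible child types {O, B} ✓

AO, BO, OO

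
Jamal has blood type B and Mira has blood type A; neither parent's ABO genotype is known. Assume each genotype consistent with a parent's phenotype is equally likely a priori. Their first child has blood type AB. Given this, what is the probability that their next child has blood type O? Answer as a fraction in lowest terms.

Possible genotypes: Jamal ∈ {BB, BO}; Mira ∈ {AA, AO}.
Weight each parental genotype pair by prior × P(type-AB child):
  BB × AA: posterior weight 4/9; P(next child type O) = 0.
  BB × AO: posterior weight 2/9; P(next child type O) = 0.
  BO × AA: posterior weight 2/9; P(next child type O) = 0.
  BO × AO: posterior weight 1/9; P(next child type O) = 1/4.
Weighted sum = 1/36.

1/36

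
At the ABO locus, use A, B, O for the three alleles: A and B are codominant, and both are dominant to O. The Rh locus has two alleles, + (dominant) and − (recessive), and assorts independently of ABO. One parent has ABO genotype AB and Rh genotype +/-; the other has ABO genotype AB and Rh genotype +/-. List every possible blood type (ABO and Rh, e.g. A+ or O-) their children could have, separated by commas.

Gametes from AB × AB give offspring ABO genotypes AA, AB, BB, i.e. phenotypes A, B, AB.
Rh cross +/- × +/- → phenotypes Rh+, Rh-.
Combining independently: A+, A-, B+, B-, AB+, AB-.

A+, A-, B+, B-, AB+, AB-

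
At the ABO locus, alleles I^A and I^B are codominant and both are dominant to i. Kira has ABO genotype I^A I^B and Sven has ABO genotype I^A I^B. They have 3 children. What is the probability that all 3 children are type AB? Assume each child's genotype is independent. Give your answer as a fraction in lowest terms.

ABO cross I^A I^B × I^A I^B → 1/4 A, 1/4 B, 1/2 AB.
So P(type AB) = 1/2 per child.
All 3 independent: (1/2)^3 = 1/8.

1/8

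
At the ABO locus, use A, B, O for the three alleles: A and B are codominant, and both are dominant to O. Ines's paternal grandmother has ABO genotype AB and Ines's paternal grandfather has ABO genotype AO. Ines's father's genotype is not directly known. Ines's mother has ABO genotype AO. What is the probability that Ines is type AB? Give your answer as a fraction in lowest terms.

Ines's father's ABO genotype from AB × AO: 1/4 AA, 1/4 AB, 1/4 AO, 1/4 BO.
Crossing each possibility with the mother AO and summing P(type AB): 1/4·0 + 1/4·1/4 + 1/4·0 + 1/4·1/4 = 1/8.

1/8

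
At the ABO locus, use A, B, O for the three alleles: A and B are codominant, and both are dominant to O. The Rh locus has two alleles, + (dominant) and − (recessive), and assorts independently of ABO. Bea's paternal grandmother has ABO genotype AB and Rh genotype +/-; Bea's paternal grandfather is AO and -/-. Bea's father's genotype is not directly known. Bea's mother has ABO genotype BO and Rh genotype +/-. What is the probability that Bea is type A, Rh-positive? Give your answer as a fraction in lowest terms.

Bea's father's ABO genotype from AB × AO: 1/4 AA, 1/4 AB, 1/4 AO, 1/4 BO.
Crossing each possibility with the mother BO and summing P(type A): 1/4·1/2 + 1/4·1/4 + 1/4·1/4 + 1/4·0 = 1/4.
Similarly for Rh via the father's Rh distribution: P(Rh+) = 5/8.
Independent loci: 1/4 × 5/8 = 5/32.

5/32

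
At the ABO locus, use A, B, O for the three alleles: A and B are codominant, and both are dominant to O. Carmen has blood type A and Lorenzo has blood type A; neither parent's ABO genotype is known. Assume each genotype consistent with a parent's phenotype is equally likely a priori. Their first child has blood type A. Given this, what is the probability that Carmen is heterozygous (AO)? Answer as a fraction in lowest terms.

Possible genotypes: Carmen ∈ {AA, AO}; Lorenzo ∈ {AA, AO}.
Weight each parental genotype pair by prior × P(type-A child):
  AA × AA: posterior weight 4/15.
  AA × AO: posterior weight 4/15.
  AO × AA: posterior weight 4/15.
  AO × AO: posterior weight 1/5.
Sum the posterior weight over pairs where Carmen is AO: 7/15.

7/15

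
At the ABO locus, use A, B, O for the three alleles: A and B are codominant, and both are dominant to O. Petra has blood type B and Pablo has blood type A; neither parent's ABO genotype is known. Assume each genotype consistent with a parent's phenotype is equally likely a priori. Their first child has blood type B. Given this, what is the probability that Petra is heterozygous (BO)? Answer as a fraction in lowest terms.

Possible genotypes: Petra ∈ {BB, BO}; Pablo ∈ {AA, AO}.
Weight each parental genotype pair by prior × P(type-B child):
  BB × AO: posterior weight 2/3.
  BO × AO: posterior weight 1/3.
Sum the posterior weight over pairs where Petra is BO: 1/3.

1/3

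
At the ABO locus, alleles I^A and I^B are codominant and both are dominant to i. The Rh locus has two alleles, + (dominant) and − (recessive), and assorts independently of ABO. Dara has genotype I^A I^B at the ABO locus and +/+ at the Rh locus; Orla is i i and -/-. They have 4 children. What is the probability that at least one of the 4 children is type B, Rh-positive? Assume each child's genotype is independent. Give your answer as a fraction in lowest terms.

15/16

ABO cross I^A I^B × i i → 1/2 A, 1/2 B.
Rh cross +/+ × -/- → 1 Rh+; so P(type B, Rh-positive) = 1/2 × 1 = 1/2 per child.
P(none) = (1/2)^4 = 1/16; P(at least one) = 1 − 1/16 = 15/16.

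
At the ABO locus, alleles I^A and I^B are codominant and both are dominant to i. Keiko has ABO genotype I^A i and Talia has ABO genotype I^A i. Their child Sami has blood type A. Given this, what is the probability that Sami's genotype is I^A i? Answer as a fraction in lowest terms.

Cross I^A i × I^A i → 1/4 I^A I^A, 1/2 I^A i, 1/4 i i.
Type-A genotypes among offspring: I^A I^A (1/4), I^A i (1/2); total 3/4.
P(I^A i | type A) = (1/2) / (3/4) = 2/3.

2/3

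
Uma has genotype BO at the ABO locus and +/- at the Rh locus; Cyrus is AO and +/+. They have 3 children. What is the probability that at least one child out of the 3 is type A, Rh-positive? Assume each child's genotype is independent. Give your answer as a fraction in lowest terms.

37/64

ABO cross BO × AO → 1/4 O, 1/4 A, 1/4 B, 1/4 AB.
Rh cross +/- × +/+ → 1 Rh+; so P(type A, Rh-positive) = 1/4 × 1 = 1/4 per child.
P(none) = (3/4)^3 = 27/64; P(at least one) = 1 − 27/64 = 37/64.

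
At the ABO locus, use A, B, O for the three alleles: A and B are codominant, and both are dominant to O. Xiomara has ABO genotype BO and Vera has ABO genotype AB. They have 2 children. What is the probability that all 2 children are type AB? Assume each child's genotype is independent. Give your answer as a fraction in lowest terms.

ABO cross BO × AB → 1/4 A, 1/2 B, 1/4 AB.
So P(type AB) = 1/4 per child.
All 2 independent: (1/4)^2 = 1/16.

1/16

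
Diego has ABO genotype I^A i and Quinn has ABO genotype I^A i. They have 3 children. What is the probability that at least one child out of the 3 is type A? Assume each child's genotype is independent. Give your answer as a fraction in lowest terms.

ABO cross I^A i × I^A i → 1/4 O, 3/4 A.
So P(type A) = 3/4 per child.
P(none) = (1/4)^3 = 1/64; P(at least one) = 1 − 1/64 = 63/64.

63/64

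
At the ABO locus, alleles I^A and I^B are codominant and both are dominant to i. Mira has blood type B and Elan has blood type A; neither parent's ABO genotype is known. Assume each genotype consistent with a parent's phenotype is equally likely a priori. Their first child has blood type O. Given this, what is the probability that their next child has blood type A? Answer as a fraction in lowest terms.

Possible genotypes: Mira ∈ {I^B I^B, I^B i}; Elan ∈ {I^A I^A, I^A i}.
Weight each parental genotype pair by prior × P(type-O child):
  I^B i × I^A i: posterior weight 1; P(next child type A) = 1/4.
Weighted sum = 1/4.

1/4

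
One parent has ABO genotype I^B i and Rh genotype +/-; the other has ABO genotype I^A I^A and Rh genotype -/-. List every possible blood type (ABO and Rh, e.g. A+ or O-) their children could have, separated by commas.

Gametes from I^B i × I^A I^A give offspring ABO genotypes I^A I^B, I^A i, i.e. phenotypes A, AB.
Rh cross +/- × -/- → phenotypes Rh+, Rh-.
Combining independently: A+, A-, AB+, AB-.

A+, A-, AB+, AB-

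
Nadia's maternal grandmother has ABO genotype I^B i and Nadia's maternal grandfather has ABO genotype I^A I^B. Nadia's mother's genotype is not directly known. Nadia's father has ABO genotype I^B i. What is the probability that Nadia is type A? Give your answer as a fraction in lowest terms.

1/8

Nadia's mother's ABO genotype from I^B i × I^A I^B: 1/4 I^A I^B, 1/4 I^A i, 1/4 I^B I^B, 1/4 I^B i.
Crossing each possibility with the father I^B i and summing P(type A): 1/4·1/4 + 1/4·1/4 + 1/4·0 + 1/4·0 = 1/8.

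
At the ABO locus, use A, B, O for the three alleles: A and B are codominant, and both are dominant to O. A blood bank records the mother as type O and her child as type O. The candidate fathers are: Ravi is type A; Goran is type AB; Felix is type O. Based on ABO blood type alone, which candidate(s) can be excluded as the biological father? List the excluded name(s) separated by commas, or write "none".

Goran

A candidate is excluded only if no genotype consistent with his phenotype could produce a type O child with a type O mother.
Goran (type AB): no genotype consistent with that phenotype can produce a type-O child with a type-O mother.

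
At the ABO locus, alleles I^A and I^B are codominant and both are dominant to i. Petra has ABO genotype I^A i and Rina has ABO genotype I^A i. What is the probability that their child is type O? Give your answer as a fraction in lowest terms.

1/4

ABO cross I^A i × I^A i → offspring phenotypes: 1/4 O, 3/4 A.
So P(type O) = 1/4.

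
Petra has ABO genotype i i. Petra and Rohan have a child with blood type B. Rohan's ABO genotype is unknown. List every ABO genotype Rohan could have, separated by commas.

I^A I^B, I^B I^B, I^B i

For each candidate genotype of Rohan, check whether crossing it with i i can produce every observed child phenotype.
  I^A I^A → possible child types {A} ✗
  I^A I^B → possible child types {A, B} ✓
  I^A i → possible child types {O, A} ✗
  I^B I^B → possible child types {B} ✓
  I^B i → possible child types {O, B} ✓
  i i → possible child types {O} ✗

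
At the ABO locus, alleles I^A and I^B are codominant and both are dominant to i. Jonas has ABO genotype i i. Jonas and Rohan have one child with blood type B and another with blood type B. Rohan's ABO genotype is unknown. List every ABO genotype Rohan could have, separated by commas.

For each candidate genotype of Rohan, check whether crossing it with i i can produce every observed child phenotype.
  I^A I^A → possible child types {A} ✗
  I^A I^B → possible child types {A, B} ✓
  I^A i → possible child types {O, A} ✗
  I^B I^B → possible child types {B} ✓
  I^B i → possible child types {O, B} ✓
  i i → possible child types {O} ✗

I^A I^B, I^B I^B, I^B i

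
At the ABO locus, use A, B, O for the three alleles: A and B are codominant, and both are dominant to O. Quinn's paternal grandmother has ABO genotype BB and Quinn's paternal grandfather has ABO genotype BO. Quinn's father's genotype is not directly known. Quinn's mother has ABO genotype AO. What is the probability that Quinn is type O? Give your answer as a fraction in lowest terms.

Quinn's father's ABO genotype from BB × BO: 1/2 BB, 1/2 BO.
Crossing each possibility with the mother AO and summing P(type O): 1/2·0 + 1/2·1/4 = 1/8.

1/8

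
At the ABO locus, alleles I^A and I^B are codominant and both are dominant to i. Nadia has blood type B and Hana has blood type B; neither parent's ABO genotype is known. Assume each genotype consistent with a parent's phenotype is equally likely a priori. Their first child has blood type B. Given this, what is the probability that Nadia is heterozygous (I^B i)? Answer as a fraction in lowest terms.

Possible genotypes: Nadia ∈ {I^B I^B, I^B i}; Hana ∈ {I^B I^B, I^B i}.
Weight each parental genotype pair by prior × P(type-B child):
  I^B I^B × I^B I^B: posterior weight 4/15.
  I^B I^B × I^B i: posterior weight 4/15.
  I^B i × I^B I^B: posterior weight 4/15.
  I^B i × I^B i: posterior weight 1/5.
Sum the posterior weight over pairs where Nadia is I^B i: 7/15.

7/15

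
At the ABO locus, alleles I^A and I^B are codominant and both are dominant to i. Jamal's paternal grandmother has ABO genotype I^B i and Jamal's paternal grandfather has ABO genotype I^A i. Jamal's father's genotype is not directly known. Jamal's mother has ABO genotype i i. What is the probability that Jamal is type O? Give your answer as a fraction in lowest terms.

Jamal's father's ABO genotype from I^B i × I^A i: 1/4 I^A I^B, 1/4 I^A i, 1/4 I^B i, 1/4 i i.
Crossing each possibility with the mother i i and summing P(type O): 1/4·0 + 1/4·1/2 + 1/4·1/2 + 1/4·1 = 1/2.

1/2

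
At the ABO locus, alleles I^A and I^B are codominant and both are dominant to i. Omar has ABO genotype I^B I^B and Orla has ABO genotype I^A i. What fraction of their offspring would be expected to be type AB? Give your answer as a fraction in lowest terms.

1/2

ABO cross I^B I^B × I^A i → offspring phenotypes: 1/2 B, 1/2 AB.
So P(type AB) = 1/2.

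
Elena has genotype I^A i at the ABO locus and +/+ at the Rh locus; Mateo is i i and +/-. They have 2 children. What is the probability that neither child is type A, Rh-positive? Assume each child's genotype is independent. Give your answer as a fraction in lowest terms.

ABO cross I^A i × i i → 1/2 O, 1/2 A.
Rh cross +/+ × +/- → 1 Rh+; so P(type A, Rh-positive) = 1/2 × 1 = 1/2 per child.
P(not type A, Rh-positive) = 1/2 for one child; (1/2)^2 = 1/4.

1/4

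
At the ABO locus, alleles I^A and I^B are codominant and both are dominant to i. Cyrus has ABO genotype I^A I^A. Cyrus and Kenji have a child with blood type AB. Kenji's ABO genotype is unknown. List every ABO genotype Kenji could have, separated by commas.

I^A I^B, I^B I^B, I^B i

For each candidate genotype of Kenji, check whether crossing it with I^A I^A can produce every observed child phenotype.
  I^A I^A → possible child types {A} ✗
  I^A I^B → possible child types {A, AB} ✓
  I^A i → possible child types {A} ✗
  I^B I^B → possible child types {AB} ✓
  I^B i → possible child types {A, AB} ✓
  i i → possible child types {A} ✗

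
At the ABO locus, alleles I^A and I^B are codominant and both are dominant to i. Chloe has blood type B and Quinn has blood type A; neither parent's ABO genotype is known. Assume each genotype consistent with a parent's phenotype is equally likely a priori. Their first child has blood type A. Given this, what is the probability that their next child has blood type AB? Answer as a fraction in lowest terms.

5/12

Possible genotypes: Chloe ∈ {I^B I^B, I^B i}; Quinn ∈ {I^A I^A, I^A i}.
Weight each parental genotype pair by prior × P(type-A child):
  I^B i × I^A I^A: posterior weight 2/3; P(next child type AB) = 1/2.
  I^B i × I^A i: posterior weight 1/3; P(next child type AB) = 1/4.
Weighted sum = 5/12.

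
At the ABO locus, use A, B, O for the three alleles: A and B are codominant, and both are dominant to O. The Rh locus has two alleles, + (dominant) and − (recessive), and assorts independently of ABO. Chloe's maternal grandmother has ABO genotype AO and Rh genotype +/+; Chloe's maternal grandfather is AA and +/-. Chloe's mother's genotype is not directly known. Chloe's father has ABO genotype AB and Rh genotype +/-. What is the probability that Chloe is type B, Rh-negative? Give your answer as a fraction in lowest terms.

Chloe's mother's ABO genotype from AO × AA: 1/2 AA, 1/2 AO.
Crossing each possibility with the father AB and summing P(type B): 1/2·0 + 1/2·1/4 = 1/8.
Similarly for Rh via the mother's Rh distribution: P(Rh-) = 1/8.
Independent loci: 1/8 × 1/8 = 1/64.

1/64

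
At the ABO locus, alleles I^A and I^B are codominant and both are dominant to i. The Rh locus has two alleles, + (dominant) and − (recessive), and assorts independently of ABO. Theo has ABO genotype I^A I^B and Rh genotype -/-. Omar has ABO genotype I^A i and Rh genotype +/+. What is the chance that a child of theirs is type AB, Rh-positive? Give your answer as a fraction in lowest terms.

ABO cross I^A I^B × I^A i → offspring phenotypes: 1/2 A, 1/4 B, 1/4 AB.
Rh cross -/- × +/+ → 1 Rh+.
Independent loci: P(type AB, Rh-positive) = 1/4 × 1 = 1/4.

1/4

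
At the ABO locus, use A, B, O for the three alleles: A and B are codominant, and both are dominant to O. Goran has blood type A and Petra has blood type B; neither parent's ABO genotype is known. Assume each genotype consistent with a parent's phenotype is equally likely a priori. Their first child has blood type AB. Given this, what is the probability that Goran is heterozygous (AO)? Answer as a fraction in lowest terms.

1/3

Possible genotypes: Goran ∈ {AA, AO}; Petra ∈ {BB, BO}.
Weight each parental genotype pair by prior × P(type-AB child):
  AA × BB: posterior weight 4/9.
  AA × BO: posterior weight 2/9.
  AO × BB: posterior weight 2/9.
  AO × BO: posterior weight 1/9.
Sum the posterior weight over pairs where Goran is AO: 1/3.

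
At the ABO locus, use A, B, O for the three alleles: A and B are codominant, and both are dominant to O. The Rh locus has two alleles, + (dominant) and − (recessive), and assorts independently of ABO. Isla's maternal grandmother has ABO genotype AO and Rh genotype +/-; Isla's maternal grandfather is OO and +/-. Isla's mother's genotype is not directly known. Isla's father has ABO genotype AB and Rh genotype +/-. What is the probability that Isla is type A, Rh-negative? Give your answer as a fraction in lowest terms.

1/8

Isla's mother's ABO genotype from AO × OO: 1/2 AO, 1/2 OO.
Crossing each possibility with the father AB and summing P(type A): 1/2·1/2 + 1/2·1/2 = 1/2.
Similarly for Rh via the mother's Rh distribution: P(Rh-) = 1/4.
Independent loci: 1/2 × 1/4 = 1/8.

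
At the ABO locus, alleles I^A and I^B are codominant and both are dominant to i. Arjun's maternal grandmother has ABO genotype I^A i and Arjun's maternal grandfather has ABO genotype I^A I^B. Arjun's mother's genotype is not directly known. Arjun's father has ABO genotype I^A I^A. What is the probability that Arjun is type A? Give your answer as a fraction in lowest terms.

3/4

Arjun's mother's ABO genotype from I^A i × I^A I^B: 1/4 I^A I^A, 1/4 I^A I^B, 1/4 I^A i, 1/4 I^B i.
Crossing each possibility with the father I^A I^A and summing P(type A): 1/4·1 + 1/4·1/2 + 1/4·1 + 1/4·1/2 = 3/4.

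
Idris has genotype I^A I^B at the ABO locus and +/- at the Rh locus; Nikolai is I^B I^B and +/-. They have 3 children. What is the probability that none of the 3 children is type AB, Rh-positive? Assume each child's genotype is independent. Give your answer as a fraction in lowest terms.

ABO cross I^A I^B × I^B I^B → 1/2 B, 1/2 AB.
Rh cross +/- × +/- → 3/4 Rh+, 1/4 Rh-; so P(type AB, Rh-positive) = 1/2 × 3/4 = 3/8 per child.
P(not type AB, Rh-positive) = 5/8 for one child; (5/8)^3 = 125/512.

125/512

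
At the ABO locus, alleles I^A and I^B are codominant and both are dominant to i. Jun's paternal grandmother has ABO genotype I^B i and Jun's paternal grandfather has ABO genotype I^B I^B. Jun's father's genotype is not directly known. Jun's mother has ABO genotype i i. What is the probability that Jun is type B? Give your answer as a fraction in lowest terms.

3/4

Jun's father's ABO genotype from I^B i × I^B I^B: 1/2 I^B I^B, 1/2 I^B i.
Crossing each possibility with the mother i i and summing P(type B): 1/2·1 + 1/2·1/2 = 3/4.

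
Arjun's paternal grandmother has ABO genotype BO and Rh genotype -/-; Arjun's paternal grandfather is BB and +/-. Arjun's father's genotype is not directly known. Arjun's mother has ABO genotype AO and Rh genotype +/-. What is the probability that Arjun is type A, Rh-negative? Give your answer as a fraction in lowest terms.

Arjun's father's ABO genotype from BO × BB: 1/2 BB, 1/2 BO.
Crossing each possibility with the mother AO and summing P(type A): 1/2·0 + 1/2·1/4 = 1/8.
Similarly for Rh via the father's Rh distribution: P(Rh-) = 3/8.
Independent loci: 1/8 × 3/8 = 3/64.

3/64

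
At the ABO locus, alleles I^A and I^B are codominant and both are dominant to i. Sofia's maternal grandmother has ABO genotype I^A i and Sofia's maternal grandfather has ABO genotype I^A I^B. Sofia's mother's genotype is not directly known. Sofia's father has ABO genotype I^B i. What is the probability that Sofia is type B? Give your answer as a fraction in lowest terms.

Sofia's mother's ABO genotype from I^A i × I^A I^B: 1/4 I^A I^A, 1/4 I^A I^B, 1/4 I^A i, 1/4 I^B i.
Crossing each possibility with the father I^B i and summing P(type B): 1/4·0 + 1/4·1/2 + 1/4·1/4 + 1/4·3/4 = 3/8.

3/8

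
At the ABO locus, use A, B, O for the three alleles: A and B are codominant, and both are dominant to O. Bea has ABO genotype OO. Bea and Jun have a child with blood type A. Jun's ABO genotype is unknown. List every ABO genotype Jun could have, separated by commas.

For each candidate genotype of Jun, check whether crossing it with OO can produce every observed child phenotype.
  AA → possible child types {A} ✓
  AB → possible child types {A, B} ✓
  AO → possible child types {O, A} ✓
  BB → possible child types {B} ✗
  BO → possible child types {O, B} ✗
  OO → possible child types {O} ✗

AA, AB, AO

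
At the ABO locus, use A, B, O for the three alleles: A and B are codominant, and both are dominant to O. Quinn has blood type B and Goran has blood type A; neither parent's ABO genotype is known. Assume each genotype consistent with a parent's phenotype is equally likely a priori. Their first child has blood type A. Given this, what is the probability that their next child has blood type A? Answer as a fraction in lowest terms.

Possible genotypes: Quinn ∈ {BB, BO}; Goran ∈ {AA, AO}.
Weight each parental genotype pair by prior × P(type-A child):
  BO × AA: posterior weight 2/3; P(next child type A) = 1/2.
  BO × AO: posterior weight 1/3; P(next child type A) = 1/4.
Weighted sum = 5/12.

5/12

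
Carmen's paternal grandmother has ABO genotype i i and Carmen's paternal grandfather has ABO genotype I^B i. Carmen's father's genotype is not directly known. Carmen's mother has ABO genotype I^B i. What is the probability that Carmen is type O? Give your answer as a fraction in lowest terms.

3/8

Carmen's father's ABO genotype from i i × I^B i: 1/2 I^B i, 1/2 i i.
Crossing each possibility with the mother I^B i and summing P(type O): 1/2·1/4 + 1/2·1/2 = 3/8.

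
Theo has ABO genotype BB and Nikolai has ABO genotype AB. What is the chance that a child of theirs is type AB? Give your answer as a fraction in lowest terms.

ABO cross BB × AB → offspring phenotypes: 1/2 B, 1/2 AB.
So P(type AB) = 1/2.

1/2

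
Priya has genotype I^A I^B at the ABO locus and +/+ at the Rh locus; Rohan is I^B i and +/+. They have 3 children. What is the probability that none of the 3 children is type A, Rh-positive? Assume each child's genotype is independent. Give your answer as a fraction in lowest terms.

27/64

ABO cross I^A I^B × I^B i → 1/4 A, 1/2 B, 1/4 AB.
Rh cross +/+ × +/+ → 1 Rh+; so P(type A, Rh-positive) = 1/4 × 1 = 1/4 per child.
P(not type A, Rh-positive) = 3/4 for one child; (3/4)^3 = 27/64.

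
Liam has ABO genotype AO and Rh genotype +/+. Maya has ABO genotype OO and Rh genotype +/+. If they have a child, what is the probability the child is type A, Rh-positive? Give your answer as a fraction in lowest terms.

1/2

ABO cross AO × OO → offspring phenotypes: 1/2 O, 1/2 A.
Rh cross +/+ × +/+ → 1 Rh+.
Independent loci: P(type A, Rh-positive) = 1/2 × 1 = 1/2.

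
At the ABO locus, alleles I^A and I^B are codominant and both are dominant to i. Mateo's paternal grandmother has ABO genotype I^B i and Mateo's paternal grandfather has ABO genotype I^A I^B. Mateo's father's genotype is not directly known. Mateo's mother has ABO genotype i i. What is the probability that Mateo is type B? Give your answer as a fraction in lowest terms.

Mateo's father's ABO genotype from I^B i × I^A I^B: 1/4 I^A I^B, 1/4 I^A i, 1/4 I^B I^B, 1/4 I^B i.
Crossing each possibility with the mother i i and summing P(type B): 1/4·1/2 + 1/4·0 + 1/4·1 + 1/4·1/2 = 1/2.

1/2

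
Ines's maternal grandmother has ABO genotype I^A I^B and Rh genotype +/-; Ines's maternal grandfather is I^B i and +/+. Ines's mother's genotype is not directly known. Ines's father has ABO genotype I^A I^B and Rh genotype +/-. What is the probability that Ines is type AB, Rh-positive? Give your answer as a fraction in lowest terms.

21/64

Ines's mother's ABO genotype from I^A I^B × I^B i: 1/4 I^A I^B, 1/4 I^A i, 1/4 I^B I^B, 1/4 I^B i.
Crossing each possibility with the father I^A I^B and summing P(type AB): 1/4·1/2 + 1/4·1/4 + 1/4·1/2 + 1/4·1/4 = 3/8.
Similarly for Rh via the mother's Rh distribution: P(Rh+) = 7/8.
Independent loci: 3/8 × 7/8 = 21/64.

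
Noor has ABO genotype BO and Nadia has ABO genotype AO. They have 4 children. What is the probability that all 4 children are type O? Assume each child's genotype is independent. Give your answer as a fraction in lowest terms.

ABO cross BO × AO → 1/4 O, 1/4 A, 1/4 B, 1/4 AB.
So P(type O) = 1/4 per child.
All 4 independent: (1/4)^4 = 1/256.

1/256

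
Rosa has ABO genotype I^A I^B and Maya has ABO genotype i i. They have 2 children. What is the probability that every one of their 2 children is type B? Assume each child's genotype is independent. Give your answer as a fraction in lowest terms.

1/4

ABO cross I^A I^B × i i → 1/2 A, 1/2 B.
So P(type B) = 1/2 per child.
All 2 independent: (1/2)^2 = 1/4.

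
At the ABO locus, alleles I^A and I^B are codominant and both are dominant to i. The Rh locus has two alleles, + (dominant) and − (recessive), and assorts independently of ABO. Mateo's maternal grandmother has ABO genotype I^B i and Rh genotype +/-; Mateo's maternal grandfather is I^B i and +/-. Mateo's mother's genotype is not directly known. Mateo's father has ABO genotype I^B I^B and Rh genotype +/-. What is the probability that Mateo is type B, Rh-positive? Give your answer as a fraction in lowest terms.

3/4

Mateo's mother's ABO genotype from I^B i × I^B i: 1/4 I^B I^B, 1/2 I^B i, 1/4 i i.
Crossing each possibility with the father I^B I^B and summing P(type B): 1/4·1 + 1/2·1 + 1/4·1 = 1.
Similarly for Rh via the mother's Rh distribution: P(Rh+) = 3/4.
Independent loci: 1 × 3/4 = 3/4.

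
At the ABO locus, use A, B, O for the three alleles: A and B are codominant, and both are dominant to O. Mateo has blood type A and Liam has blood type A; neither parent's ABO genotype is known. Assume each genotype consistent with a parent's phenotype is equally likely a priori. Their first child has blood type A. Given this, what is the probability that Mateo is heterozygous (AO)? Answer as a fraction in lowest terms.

7/15

Possible genotypes: Mateo ∈ {AA, AO}; Liam ∈ {AA, AO}.
Weight each parental genotype pair by prior × P(type-A child):
  AA × AA: posterior weight 4/15.
  AA × AO: posterior weight 4/15.
  AO × AA: posterior weight 4/15.
  AO × AO: posterior weight 1/5.
Sum the posterior weight over pairs where Mateo is AO: 7/15.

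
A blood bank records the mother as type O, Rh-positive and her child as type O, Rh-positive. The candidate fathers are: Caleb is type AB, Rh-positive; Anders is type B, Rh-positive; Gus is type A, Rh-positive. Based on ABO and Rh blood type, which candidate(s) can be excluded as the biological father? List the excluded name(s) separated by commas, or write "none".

A candidate is excluded only if no genotype consistent with his phenotype could produce a type O, Rh-positive child with a type O, Rh-positive mother.
Caleb (type AB, Rh+): no genotype consistent with that phenotype can produce a type-O Rh+ child with a type-O mother.

Caleb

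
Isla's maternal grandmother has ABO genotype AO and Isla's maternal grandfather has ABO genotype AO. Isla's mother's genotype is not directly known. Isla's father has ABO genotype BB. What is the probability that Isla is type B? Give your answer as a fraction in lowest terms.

Isla's mother's ABO genotype from AO × AO: 1/4 AA, 1/2 AO, 1/4 OO.
Crossing each possibility with the father BB and summing P(type B): 1/4·0 + 1/2·1/2 + 1/4·1 = 1/2.

1/2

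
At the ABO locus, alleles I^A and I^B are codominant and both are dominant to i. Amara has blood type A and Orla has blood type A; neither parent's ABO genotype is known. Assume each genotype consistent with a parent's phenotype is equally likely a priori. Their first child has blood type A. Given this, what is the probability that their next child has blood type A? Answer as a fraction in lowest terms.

Possible genotypes: Amara ∈ {I^A I^A, I^A i}; Orla ∈ {I^A I^A, I^A i}.
Weight each parental genotype pair by prior × P(type-A child):
  I^A I^A × I^A I^A: posterior weight 4/15; P(next child type A) = 1.
  I^A I^A × I^A i: posterior weight 4/15; P(next child type A) = 1.
  I^A i × I^A I^A: posterior weight 4/15; P(next child type A) = 1.
  I^A i × I^A i: posterior weight 1/5; P(next child type A) = 3/4.
Weighted sum = 19/20.

19/20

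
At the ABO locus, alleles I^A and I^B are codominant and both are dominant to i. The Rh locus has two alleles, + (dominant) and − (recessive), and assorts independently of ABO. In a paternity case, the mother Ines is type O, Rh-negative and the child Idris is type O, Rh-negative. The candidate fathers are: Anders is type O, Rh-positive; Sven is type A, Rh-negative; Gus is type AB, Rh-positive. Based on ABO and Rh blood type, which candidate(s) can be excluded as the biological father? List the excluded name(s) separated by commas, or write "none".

Gus

A candidate is excluded only if no genotype consistent with his phenotype could produce a type O, Rh-negative child with a type O, Rh-negative mother.
Gus (type AB, Rh+): no genotype consistent with that phenotype can produce a type-O Rh- child with a type-O mother.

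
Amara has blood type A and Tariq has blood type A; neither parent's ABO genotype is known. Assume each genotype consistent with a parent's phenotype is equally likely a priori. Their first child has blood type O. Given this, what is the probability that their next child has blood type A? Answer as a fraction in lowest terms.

Possible genotypes: Amara ∈ {I^A I^A, I^A i}; Tariq ∈ {I^A I^A, I^A i}.
Weight each parental genotype pair by prior × P(type-O child):
  I^A i × I^A i: posterior weight 1; P(next child type A) = 3/4.
Weighted sum = 3/4.

3/4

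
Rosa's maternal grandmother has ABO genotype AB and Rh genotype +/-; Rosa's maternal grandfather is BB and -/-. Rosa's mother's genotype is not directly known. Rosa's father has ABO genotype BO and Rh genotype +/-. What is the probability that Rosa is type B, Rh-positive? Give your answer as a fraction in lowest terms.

15/32

Rosa's mother's ABO genotype from AB × BB: 1/2 AB, 1/2 BB.
Crossing each possibility with the father BO and summing P(type B): 1/2·1/2 + 1/2·1 = 3/4.
Similarly for Rh via the mother's Rh distribution: P(Rh+) = 5/8.
Independent loci: 3/4 × 5/8 = 15/32.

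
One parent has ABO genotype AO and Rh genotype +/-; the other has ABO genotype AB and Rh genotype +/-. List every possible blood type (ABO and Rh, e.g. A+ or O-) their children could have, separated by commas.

Gametes from AO × AB give offspring ABO genotypes AA, AB, AO, BO, i.e. phenotypes A, B, AB.
Rh cross +/- × +/- → phenotypes Rh+, Rh-.
Combining independently: A+, A-, B+, B-, AB+, AB-.

A+, A-, B+, B-, AB+, AB-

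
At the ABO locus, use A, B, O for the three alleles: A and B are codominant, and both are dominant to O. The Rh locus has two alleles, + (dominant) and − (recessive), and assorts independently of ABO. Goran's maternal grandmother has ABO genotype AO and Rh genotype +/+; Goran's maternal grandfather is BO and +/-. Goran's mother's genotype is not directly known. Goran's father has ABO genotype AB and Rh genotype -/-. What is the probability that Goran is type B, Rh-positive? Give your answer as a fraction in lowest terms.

Goran's mother's ABO genotype from AO × BO: 1/4 AB, 1/4 AO, 1/4 BO, 1/4 OO.
Crossing each possibility with the father AB and summing P(type B): 1/4·1/4 + 1/4·1/4 + 1/4·1/2 + 1/4·1/2 = 3/8.
Similarly for Rh via the mother's Rh distribution: P(Rh+) = 3/4.
Independent loci: 3/8 × 3/4 = 9/32.

9/32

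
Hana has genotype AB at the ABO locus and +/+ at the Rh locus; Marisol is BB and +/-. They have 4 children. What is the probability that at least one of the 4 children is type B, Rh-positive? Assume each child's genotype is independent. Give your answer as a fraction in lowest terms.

15/16

ABO cross AB × BB → 1/2 B, 1/2 AB.
Rh cross +/+ × +/- → 1 Rh+; so P(type B, Rh-positive) = 1/2 × 1 = 1/2 per child.
P(none) = (1/2)^4 = 1/16; P(at least one) = 1 − 1/16 = 15/16.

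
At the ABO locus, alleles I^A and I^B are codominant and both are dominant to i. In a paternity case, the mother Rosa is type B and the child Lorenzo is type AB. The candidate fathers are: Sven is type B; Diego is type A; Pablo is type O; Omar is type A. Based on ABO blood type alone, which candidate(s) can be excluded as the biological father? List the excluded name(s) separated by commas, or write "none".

A candidate is excluded only if no genotype consistent with his phenotype could produce a type AB child with a type B mother.
Sven (type B): no genotype consistent with that phenotype can produce a type-AB child with a type-B mother.
Pablo (type O): no genotype consistent with that phenotype can produce a type-AB child with a type-B mother.

Sven, Pablo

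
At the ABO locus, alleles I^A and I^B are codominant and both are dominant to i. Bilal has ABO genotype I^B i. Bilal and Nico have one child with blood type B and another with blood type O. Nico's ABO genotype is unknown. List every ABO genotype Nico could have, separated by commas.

I^A i, I^B i, i i

For each candidate genotype of Nico, check whether crossing it with I^B i can produce every observed child phenotype.
  I^A I^A → possible child types {A, AB} ✗
  I^A I^B → possible child types {A, B, AB} ✗
  I^A i → possible child types {O, A, B, AB} ✓
  I^B I^B → possible child types {B} ✗
  I^B i → possible child types {O, B} ✓
  i i → possible child types {O, B} ✓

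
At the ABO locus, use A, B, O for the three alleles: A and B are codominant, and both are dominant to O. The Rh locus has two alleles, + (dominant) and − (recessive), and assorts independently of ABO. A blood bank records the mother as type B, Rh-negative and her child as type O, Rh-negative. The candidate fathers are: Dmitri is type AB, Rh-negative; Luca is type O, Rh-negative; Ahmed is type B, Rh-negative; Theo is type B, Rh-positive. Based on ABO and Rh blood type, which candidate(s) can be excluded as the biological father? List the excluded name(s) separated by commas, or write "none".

Dmitri

A candidate is excluded only if no genotype consistent with his phenotype could produce a type O, Rh-negative child with a type B, Rh-negative mother.
Dmitri (type AB, Rh-): no genotype consistent with that phenotype can produce a type-O Rh- child with a type-B mother.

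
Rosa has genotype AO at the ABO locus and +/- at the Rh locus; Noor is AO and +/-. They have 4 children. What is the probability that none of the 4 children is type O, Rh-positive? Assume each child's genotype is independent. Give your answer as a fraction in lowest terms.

ABO cross AO × AO → 1/4 O, 3/4 A.
Rh cross +/- × +/- → 3/4 Rh+, 1/4 Rh-; so P(type O, Rh-positive) = 1/4 × 3/4 = 3/16 per child.
P(not type O, Rh-positive) = 13/16 for one child; (13/16)^4 = 28561/65536.

28561/65536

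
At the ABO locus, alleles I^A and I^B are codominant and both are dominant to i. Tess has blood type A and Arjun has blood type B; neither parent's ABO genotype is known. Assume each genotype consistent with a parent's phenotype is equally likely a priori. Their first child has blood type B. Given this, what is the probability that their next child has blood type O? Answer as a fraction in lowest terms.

1/12

Possible genotypes: Tess ∈ {I^A I^A, I^A i}; Arjun ∈ {I^B I^B, I^B i}.
Weight each parental genotype pair by prior × P(type-B child):
  I^A i × I^B I^B: posterior weight 2/3; P(next child type O) = 0.
  I^A i × I^B i: posterior weight 1/3; P(next child type O) = 1/4.
Weighted sum = 1/12.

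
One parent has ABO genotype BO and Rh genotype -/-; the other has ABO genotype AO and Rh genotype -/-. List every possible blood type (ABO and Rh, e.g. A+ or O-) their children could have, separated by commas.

Gametes from BO × AO give offspring ABO genotypes AB, AO, BO, OO, i.e. phenotypes O, A, B, AB.
Rh cross -/- × -/- → phenotypes Rh-.
Combining independently: O-, A-, B-, AB-.

O-, A-, B-, AB-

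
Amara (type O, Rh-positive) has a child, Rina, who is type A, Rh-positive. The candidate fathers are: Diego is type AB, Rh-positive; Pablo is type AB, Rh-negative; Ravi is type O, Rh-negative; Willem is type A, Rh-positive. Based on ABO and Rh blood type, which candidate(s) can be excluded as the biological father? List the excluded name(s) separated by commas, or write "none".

A candidate is excluded only if no genotype consistent with his phenotype could produce a type A, Rh-positive child with a type O, Rh-positive mother.
Ravi (type O, Rh-): no genotype consistent with that phenotype can produce a type-A Rh+ child with a type-O mother.

Ravi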